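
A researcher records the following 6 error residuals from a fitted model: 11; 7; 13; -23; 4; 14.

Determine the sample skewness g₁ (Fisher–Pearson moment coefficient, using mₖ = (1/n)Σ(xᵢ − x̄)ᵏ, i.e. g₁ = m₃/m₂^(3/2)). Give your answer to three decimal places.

x̄ = (11 + 7 + 13 - 23 + 4 + 14) / 6 = 4.3333
deviations (xᵢ − x̄): 6.6667, 2.6667, 8.6667, -27.3333, -0.3333, 9.6667
Σ(xᵢ − x̄)² = 967.3333 ⇒ m₂ = 967.3333/6 = 161.22222
Σ(xᵢ − x̄)³ = -18551.5556 ⇒ m₃ = -18551.5556/6 = -3091.92593
m₂^(3/2) = 161.22222^(1.5) = 2047.09197
g₁ = m₃ / m₂^(3/2) = -3091.92593 / 2047.09197 ≈ -1.510

-1.510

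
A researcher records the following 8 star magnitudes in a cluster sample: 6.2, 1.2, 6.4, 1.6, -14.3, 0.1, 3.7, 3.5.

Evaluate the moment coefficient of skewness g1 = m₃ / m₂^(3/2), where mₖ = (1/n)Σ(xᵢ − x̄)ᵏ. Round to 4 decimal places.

-1.7492

x̄ = (6.2 + 1.2 + 6.4 + 1.6 - 14.3 + 0.1 + 3.7 + 3.5) / 8 = 1.0500
deviations (xᵢ − x̄): 5.1500, 0.1500, 5.3500, 0.5500, -15.3500, -0.9500, 2.6500, 2.4500
Σ(xᵢ − x̄)² = 305.0200 ⇒ m₂ = 305.0200/8 = 38.12750
Σ(xᵢ − x̄)³ = -3294.4560 ⇒ m₃ = -3294.4560/8 = -411.80700
m₂^(3/2) = 38.12750^(1.5) = 235.42766
g1 = m₃ / m₂^(3/2) = -411.80700 / 235.42766 ≈ -1.7492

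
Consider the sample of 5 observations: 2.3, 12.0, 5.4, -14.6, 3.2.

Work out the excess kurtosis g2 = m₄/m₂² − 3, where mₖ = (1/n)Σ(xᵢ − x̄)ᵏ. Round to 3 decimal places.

x̄ = 1.6600
Σ(xᵢ − x̄)² = 388.0720 ⇒ m₂ = 77.61440
Σ(xᵢ − x̄)⁴ = 81533.1938 ⇒ m₄ = 16306.63875
m₂² = 6023.99509
g2 = m₄/m₂² − 3 = 2.70695 − 3 ≈ -0.293

-0.293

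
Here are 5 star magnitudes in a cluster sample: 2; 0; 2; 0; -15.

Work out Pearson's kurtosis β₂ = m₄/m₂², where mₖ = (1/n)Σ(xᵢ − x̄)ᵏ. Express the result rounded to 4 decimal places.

3.1553

x̄ = -2.2000
Σ(xᵢ − x̄)² = 208.8000 ⇒ m₂ = 41.76000
Σ(xᵢ − x̄)⁴ = 27512.7360 ⇒ m₄ = 5502.54720
m₂² = 1743.89760
β₂ = m₄/m₂² = 5502.54720 / 1743.89760 ≈ 3.1553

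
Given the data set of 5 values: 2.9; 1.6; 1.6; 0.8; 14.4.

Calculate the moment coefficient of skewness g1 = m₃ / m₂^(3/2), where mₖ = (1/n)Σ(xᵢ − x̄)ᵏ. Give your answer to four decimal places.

1.4366

x̄ = (2.9 + 1.6 + 1.6 + 0.8 + 14.4) / 5 = 4.2600
deviations (xᵢ − x̄): -1.3600, -2.6600, -2.6600, -3.4600, 10.1400
Σ(xᵢ − x̄)² = 130.7920 ⇒ m₂ = 130.7920/5 = 26.15840
Σ(xᵢ − x̄)³ = 961.0114 ⇒ m₃ = 961.0114/5 = 192.20227
m₂^(3/2) = 26.15840^(1.5) = 133.78788
g1 = m₃ / m₂^(3/2) = 192.20227 / 133.78788 ≈ 1.4366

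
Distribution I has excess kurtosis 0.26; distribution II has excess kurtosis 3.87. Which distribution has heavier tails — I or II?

Higher excess kurtosis ⇒ heavier tails relative to the normal distribution.
0.26 vs 3.87: the larger is 3.87, so II has heavier tails.

II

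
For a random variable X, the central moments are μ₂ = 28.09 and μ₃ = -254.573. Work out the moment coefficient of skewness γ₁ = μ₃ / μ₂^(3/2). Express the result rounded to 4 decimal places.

σ = √μ₂ = √28.09 = 5.30000
σ³ = μ₂^(3/2) = 148.87700
γ₁ = μ₃/σ³ = -254.573 / 148.87700 ≈ -1.7100

-1.7100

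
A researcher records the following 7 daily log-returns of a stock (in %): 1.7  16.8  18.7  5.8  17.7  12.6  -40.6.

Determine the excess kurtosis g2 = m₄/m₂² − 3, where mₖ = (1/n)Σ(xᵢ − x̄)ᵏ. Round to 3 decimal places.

1.325

x̄ = 4.6714
Σ(xᵢ − x̄)² = 2636.1143 ⇒ m₂ = 376.58776
Σ(xᵢ − x̄)⁴ = 4293673.2405 ⇒ m₄ = 613381.89149
m₂² = 141818.33729
g2 = m₄/m₂² − 3 = 4.32512 − 3 ≈ 1.325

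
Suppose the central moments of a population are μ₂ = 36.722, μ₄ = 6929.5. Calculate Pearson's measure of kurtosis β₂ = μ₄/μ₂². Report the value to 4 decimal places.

μ₂² = 36.722² = 1348.50528
μ₄/μ₂² = 6929.5 / 1348.50528 = 5.13865
β₂ ≈ 5.1387

5.1387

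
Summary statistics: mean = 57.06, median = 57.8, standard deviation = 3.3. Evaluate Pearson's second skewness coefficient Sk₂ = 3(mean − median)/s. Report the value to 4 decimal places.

-0.6727

Sk₂ = 3(57.06 − 57.8) / 3.3 = 3 × -0.7400 / 3.3
    = -2.2200 / 3.3 ≈ -0.6727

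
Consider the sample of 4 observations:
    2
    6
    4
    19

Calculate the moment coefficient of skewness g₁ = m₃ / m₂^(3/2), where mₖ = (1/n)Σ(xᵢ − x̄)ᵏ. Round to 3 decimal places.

x̄ = (2 + 6 + 4 + 19) / 4 = 7.7500
deviations (xᵢ − x̄): -5.7500, -1.7500, -3.7500, 11.2500
Σ(xᵢ − x̄)² = 176.7500 ⇒ m₂ = 176.7500/4 = 44.18750
Σ(xᵢ − x̄)³ = 1175.6250 ⇒ m₃ = 1175.6250/4 = 293.90625
m₂^(3/2) = 44.18750^(1.5) = 293.73057
g₁ = m₃ / m₂^(3/2) = 293.90625 / 293.73057 ≈ 1.001

1.001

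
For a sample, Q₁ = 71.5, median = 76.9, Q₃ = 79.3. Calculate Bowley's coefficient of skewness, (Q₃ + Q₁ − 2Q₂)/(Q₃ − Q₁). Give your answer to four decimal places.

numerator: Q₃ + Q₁ − 2Q₂ = 79.3 + 71.5 − 2×76.9 = -3.0000
denominator: Q₃ − Q₁ = 79.3 − 71.5 = 7.8000
Bowley skewness = -3.0000 / 7.8000 ≈ -0.3846

-0.3846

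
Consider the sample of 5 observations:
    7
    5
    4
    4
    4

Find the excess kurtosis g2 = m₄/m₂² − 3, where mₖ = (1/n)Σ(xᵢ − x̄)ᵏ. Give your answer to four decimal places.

-0.3339

x̄ = 4.8000
Σ(xᵢ − x̄)² = 6.8000 ⇒ m₂ = 1.36000
Σ(xᵢ − x̄)⁴ = 24.6560 ⇒ m₄ = 4.93120
m₂² = 1.84960
g2 = m₄/m₂² − 3 = 2.66609 − 3 ≈ -0.3339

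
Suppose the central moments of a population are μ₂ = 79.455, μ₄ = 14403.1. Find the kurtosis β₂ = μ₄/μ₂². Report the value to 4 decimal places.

2.2815

μ₂² = 79.455² = 6313.09703
μ₄/μ₂² = 14403.1 / 6313.09703 = 2.28146
β₂ ≈ 2.2815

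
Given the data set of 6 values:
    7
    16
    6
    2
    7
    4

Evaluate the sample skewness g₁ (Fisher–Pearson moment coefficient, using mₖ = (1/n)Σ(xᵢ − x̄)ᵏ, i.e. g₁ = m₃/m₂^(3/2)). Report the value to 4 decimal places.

x̄ = (7 + 16 + 6 + 2 + 7 + 4) / 6 = 7.0000
deviations (xᵢ − x̄): 0.0000, 9.0000, -1.0000, -5.0000, 0.0000, -3.0000
Σ(xᵢ − x̄)² = 116.0000 ⇒ m₂ = 116.0000/6 = 19.33333
Σ(xᵢ − x̄)³ = 576.0000 ⇒ m₃ = 576.0000/6 = 96.00000
m₂^(3/2) = 19.33333^(1.5) = 85.00806
g₁ = m₃ / m₂^(3/2) = 96.00000 / 85.00806 ≈ 1.1293

1.1293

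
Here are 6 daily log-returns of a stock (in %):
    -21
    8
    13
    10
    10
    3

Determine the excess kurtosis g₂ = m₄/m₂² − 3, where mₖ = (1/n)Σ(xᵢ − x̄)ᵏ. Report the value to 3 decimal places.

x̄ = 3.8333
Σ(xᵢ − x̄)² = 794.8333 ⇒ m₂ = 132.47222
Σ(xᵢ − x̄)⁴ = 390566.8194 ⇒ m₄ = 65094.46991
m₂² = 17548.88966
g₂ = m₄/m₂² − 3 = 3.70932 − 3 ≈ 0.709

0.709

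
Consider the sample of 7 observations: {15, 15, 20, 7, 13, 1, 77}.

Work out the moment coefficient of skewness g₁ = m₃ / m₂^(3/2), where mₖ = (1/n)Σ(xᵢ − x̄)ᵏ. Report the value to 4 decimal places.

x̄ = (15 + 15 + 20 + 7 + 13 + 1 + 77) / 7 = 21.1429
deviations (xᵢ − x̄): -6.1429, -6.1429, -1.1429, -14.1429, -8.1429, -20.1429, 55.8571
Σ(xᵢ − x̄)² = 3868.8571 ⇒ m₂ = 3868.8571/7 = 552.69388
Σ(xᵢ − x̄)³ = 162268.8980 ⇒ m₃ = 162268.8980/7 = 23181.27114
m₂^(3/2) = 552.69388^(1.5) = 12993.52483
g₁ = m₃ / m₂^(3/2) = 23181.27114 / 12993.52483 ≈ 1.7841

1.7841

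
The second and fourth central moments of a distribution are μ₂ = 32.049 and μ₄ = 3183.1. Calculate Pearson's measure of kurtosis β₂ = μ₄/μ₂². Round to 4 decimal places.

3.0990

μ₂² = 32.049² = 1027.13840
μ₄/μ₂² = 3183.1 / 1027.13840 = 3.09900
β₂ ≈ 3.0990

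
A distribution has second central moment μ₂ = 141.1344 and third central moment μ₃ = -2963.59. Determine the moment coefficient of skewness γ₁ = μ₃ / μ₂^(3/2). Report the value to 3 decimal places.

σ = √μ₂ = √141.1344 = 11.88000
σ³ = μ₂^(3/2) = 1676.67667
γ₁ = μ₃/σ³ = -2963.59 / 1676.67667 ≈ -1.768

-1.768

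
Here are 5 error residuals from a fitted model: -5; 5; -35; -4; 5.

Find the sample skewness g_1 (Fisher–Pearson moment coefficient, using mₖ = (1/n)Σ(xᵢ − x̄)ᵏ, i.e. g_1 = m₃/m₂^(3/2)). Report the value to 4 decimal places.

x̄ = (-5 + 5 - 35 - 4 + 5) / 5 = -6.8000
deviations (xᵢ − x̄): 1.8000, 11.8000, -28.2000, 2.8000, 11.8000
Σ(xᵢ − x̄)² = 1084.8000 ⇒ m₂ = 1084.8000/5 = 216.96000
Σ(xᵢ − x̄)³ = -19111.9200 ⇒ m₃ = -19111.9200/5 = -3822.38400
m₂^(3/2) = 216.96000^(1.5) = 3195.72580
g_1 = m₃ / m₂^(3/2) = -3822.38400 / 3195.72580 ≈ -1.1961

-1.1961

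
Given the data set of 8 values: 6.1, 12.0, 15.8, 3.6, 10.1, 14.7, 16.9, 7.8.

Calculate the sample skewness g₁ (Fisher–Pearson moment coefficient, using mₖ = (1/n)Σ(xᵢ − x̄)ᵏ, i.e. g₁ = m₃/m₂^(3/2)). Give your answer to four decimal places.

-0.1751

x̄ = (6.1 + 12.0 + 15.8 + 3.6 + 10.1 + 14.7 + 16.9 + 7.8) / 8 = 10.8750
deviations (xᵢ − x̄): -4.7750, 1.1250, 4.9250, -7.2750, -0.7750, 3.8250, 6.0250, -3.0750
Σ(xᵢ − x̄)² = 162.2350 ⇒ m₂ = 162.2350/8 = 20.27937
Σ(xᵢ − x̄)³ = -127.8923 ⇒ m₃ = -127.8923/8 = -15.98653
m₂^(3/2) = 20.27937^(1.5) = 91.32335
g₁ = m₃ / m₂^(3/2) = -15.98653 / 91.32335 ≈ -0.1751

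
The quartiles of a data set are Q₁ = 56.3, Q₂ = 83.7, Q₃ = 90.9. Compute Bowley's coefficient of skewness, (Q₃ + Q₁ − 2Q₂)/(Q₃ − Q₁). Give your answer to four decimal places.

-0.5838

numerator: Q₃ + Q₁ − 2Q₂ = 90.9 + 56.3 − 2×83.7 = -20.2000
denominator: Q₃ − Q₁ = 90.9 − 56.3 = 34.6000
Bowley skewness = -20.2000 / 34.6000 ≈ -0.5838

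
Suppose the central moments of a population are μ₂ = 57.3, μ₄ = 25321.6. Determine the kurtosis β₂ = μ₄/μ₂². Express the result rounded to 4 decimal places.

μ₂² = 57.3² = 3283.29000
μ₄/μ₂² = 25321.6 / 3283.29000 = 7.71226
β₂ ≈ 7.7123

7.7123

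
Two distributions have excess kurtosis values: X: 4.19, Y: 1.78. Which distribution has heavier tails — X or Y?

X

Higher excess kurtosis ⇒ heavier tails relative to the normal distribution.
4.19 vs 1.78: the larger is 4.19, so X has heavier tails.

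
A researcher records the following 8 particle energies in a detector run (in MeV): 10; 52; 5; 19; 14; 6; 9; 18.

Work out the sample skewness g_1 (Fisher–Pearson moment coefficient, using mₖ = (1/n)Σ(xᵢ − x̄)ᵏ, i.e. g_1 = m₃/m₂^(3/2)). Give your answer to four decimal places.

1.7749

x̄ = (10 + 52 + 5 + 19 + 14 + 6 + 9 + 18) / 8 = 16.6250
deviations (xᵢ − x̄): -6.6250, 35.3750, -11.6250, 2.3750, -2.6250, -10.6250, -7.6250, 1.3750
Σ(xᵢ − x̄)² = 1615.8750 ⇒ m₂ = 1615.8750/8 = 201.98438
Σ(xᵢ − x̄)³ = 40761.2813 ⇒ m₃ = 40761.2813/8 = 5095.16016
m₂^(3/2) = 201.98438^(1.5) = 2870.62632
g_1 = m₃ / m₂^(3/2) = 5095.16016 / 2870.62632 ≈ 1.7749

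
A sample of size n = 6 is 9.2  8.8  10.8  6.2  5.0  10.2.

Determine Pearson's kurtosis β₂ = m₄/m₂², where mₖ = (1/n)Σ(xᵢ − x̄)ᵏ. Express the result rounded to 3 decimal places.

1.726

x̄ = 8.3667
Σ(xᵢ − x̄)² = 26.1933 ⇒ m₂ = 4.36556
Σ(xᵢ − x̄)⁴ = 197.3816 ⇒ m₄ = 32.89693
m₂² = 19.05808
β₂ = m₄/m₂² = 32.89693 / 19.05808 ≈ 1.726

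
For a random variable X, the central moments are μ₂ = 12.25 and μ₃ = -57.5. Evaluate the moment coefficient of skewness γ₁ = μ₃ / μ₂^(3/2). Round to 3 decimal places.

σ = √μ₂ = √12.25 = 3.50000
σ³ = μ₂^(3/2) = 42.87500
γ₁ = μ₃/σ³ = -57.5 / 42.87500 ≈ -1.341

-1.341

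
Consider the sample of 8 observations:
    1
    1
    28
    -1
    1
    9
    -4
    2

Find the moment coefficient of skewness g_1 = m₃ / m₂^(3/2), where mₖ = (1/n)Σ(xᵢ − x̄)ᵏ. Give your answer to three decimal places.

1.746

x̄ = (1 + 1 + 28 - 1 + 1 + 9 - 4 + 2) / 8 = 4.6250
deviations (xᵢ − x̄): -3.6250, -3.6250, 23.3750, -5.6250, -3.6250, 4.3750, -8.6250, -2.6250
Σ(xᵢ − x̄)² = 717.8750 ⇒ m₂ = 717.8750/8 = 89.73438
Σ(xᵢ − x̄)³ = 11875.0313 ⇒ m₃ = 11875.0313/8 = 1484.37891
m₂^(3/2) = 89.73438^(1.5) = 850.03785
g_1 = m₃ / m₂^(3/2) = 1484.37891 / 850.03785 ≈ 1.746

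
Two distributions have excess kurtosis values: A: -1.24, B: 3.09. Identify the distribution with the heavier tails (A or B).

B

Higher excess kurtosis ⇒ heavier tails relative to the normal distribution.
-1.24 vs 3.09: the larger is 3.09, so B has heavier tails. (B is leptokurtic — heavier-than-normal tails; the other is platykurtic.)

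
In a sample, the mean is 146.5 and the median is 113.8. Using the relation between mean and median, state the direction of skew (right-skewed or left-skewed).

mean − median = 146.5 − 113.8 = 32.7
mean > median ⇒ the longer tail is on the right ⇒ right-skewed (positively skewed).

right-skewed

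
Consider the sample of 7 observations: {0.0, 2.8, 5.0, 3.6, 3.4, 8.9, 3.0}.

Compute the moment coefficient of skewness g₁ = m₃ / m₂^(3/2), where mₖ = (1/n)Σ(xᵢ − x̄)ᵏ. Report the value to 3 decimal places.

0.696

x̄ = (0.0 + 2.8 + 5.0 + 3.6 + 3.4 + 8.9 + 3.0) / 7 = 3.8143
deviations (xᵢ − x̄): -3.8143, -1.0143, 1.1857, -0.2143, -0.4143, 5.0857, -0.8143
Σ(xᵢ − x̄)² = 43.7286 ⇒ m₂ = 43.7286/7 = 6.24694
Σ(xᵢ − x̄)³ = 76.0489 ⇒ m₃ = 76.0489/7 = 10.86413
m₂^(3/2) = 6.24694^(1.5) = 15.61352
g₁ = m₃ / m₂^(3/2) = 10.86413 / 15.61352 ≈ 0.696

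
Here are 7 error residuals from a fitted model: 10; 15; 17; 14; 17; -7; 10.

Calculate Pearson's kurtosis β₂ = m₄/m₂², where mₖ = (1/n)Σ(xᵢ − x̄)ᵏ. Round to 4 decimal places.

4.1076

x̄ = 10.8571
Σ(xᵢ − x̄)² = 422.8571 ⇒ m₂ = 60.40816
Σ(xᵢ − x̄)⁴ = 104923.9300 ⇒ m₄ = 14989.13286
m₂² = 3649.14619
β₂ = m₄/m₂² = 14989.13286 / 3649.14619 ≈ 4.1076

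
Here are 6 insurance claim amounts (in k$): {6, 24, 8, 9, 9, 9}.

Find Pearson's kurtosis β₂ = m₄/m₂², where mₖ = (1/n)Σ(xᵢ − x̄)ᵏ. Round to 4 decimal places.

3.9908

x̄ = 10.8333
Σ(xᵢ − x̄)² = 214.8333 ⇒ m₂ = 35.80556
Σ(xᵢ − x̄)⁴ = 30698.1528 ⇒ m₄ = 5116.35880
m₂² = 1282.03781
β₂ = m₄/m₂² = 5116.35880 / 1282.03781 ≈ 3.9908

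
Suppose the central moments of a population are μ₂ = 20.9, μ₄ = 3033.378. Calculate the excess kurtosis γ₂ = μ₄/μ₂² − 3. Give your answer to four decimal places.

3.9444

μ₂² = 20.9² = 436.81000
μ₄/μ₂² = 3033.378 / 436.81000 = 6.94439
γ₂ = 6.94439 − 3 ≈ 3.9444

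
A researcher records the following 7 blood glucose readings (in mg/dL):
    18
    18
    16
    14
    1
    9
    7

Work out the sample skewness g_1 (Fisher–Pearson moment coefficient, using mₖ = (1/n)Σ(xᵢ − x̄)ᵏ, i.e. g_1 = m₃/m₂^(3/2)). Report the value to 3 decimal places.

x̄ = (18 + 18 + 16 + 14 + 1 + 9 + 7) / 7 = 11.8571
deviations (xᵢ − x̄): 6.1429, 6.1429, 4.1429, 2.1429, -10.8571, -2.8571, -4.8571
Σ(xᵢ − x̄)² = 246.8571 ⇒ m₂ = 246.8571/7 = 35.26531
Σ(xᵢ − x̄)³ = -873.1837 ⇒ m₃ = -873.1837/7 = -124.74052
m₂^(3/2) = 35.26531^(1.5) = 209.42161
g_1 = m₃ / m₂^(3/2) = -124.74052 / 209.42161 ≈ -0.596

-0.596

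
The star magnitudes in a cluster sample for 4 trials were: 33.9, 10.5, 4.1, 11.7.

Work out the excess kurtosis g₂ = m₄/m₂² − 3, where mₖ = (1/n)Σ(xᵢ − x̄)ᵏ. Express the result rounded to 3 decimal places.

-0.804

x̄ = 15.0500
Σ(xᵢ − x̄)² = 507.1500 ⇒ m₂ = 126.78750
Σ(xᵢ − x̄)⁴ = 141185.2265 ⇒ m₄ = 35296.30663
m₂² = 16075.07016
g₂ = m₄/m₂² − 3 = 2.19572 − 3 ≈ -0.804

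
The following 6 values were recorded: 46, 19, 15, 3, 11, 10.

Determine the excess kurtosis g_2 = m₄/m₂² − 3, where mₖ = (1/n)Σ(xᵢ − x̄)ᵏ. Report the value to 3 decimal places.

x̄ = 17.3333
Σ(xᵢ − x̄)² = 1129.3333 ⇒ m₂ = 188.22222
Σ(xᵢ − x̄)⁴ = 722064.4444 ⇒ m₄ = 120344.07407
m₂² = 35427.60494
g_2 = m₄/m₂² − 3 = 3.39690 − 3 ≈ 0.397

0.397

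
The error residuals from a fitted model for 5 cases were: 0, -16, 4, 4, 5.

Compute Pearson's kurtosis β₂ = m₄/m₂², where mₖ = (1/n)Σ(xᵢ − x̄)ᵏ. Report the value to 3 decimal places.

x̄ = -0.6000
Σ(xᵢ − x̄)² = 311.2000 ⇒ m₂ = 62.24000
Σ(xᵢ − x̄)⁴ = 58123.9360 ⇒ m₄ = 11624.78720
m₂² = 3873.81760
β₂ = m₄/m₂² = 11624.78720 / 3873.81760 ≈ 3.001

3.001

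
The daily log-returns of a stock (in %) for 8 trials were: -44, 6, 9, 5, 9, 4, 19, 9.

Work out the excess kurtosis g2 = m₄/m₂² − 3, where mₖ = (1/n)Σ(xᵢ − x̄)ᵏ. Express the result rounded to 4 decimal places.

2.5421

x̄ = 2.1250
Σ(xᵢ − x̄)² = 2580.8750 ⇒ m₂ = 322.60938
Σ(xᵢ − x̄)⁴ = 4614422.4629 ⇒ m₄ = 576802.80786
m₂² = 104076.80884
g2 = m₄/m₂² − 3 = 5.54209 − 3 ≈ 2.5421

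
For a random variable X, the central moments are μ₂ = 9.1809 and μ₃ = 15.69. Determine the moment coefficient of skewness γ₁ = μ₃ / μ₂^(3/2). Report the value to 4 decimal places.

0.5640

σ = √μ₂ = √9.1809 = 3.03000
σ³ = μ₂^(3/2) = 27.81813
γ₁ = μ₃/σ³ = 15.69 / 27.81813 ≈ 0.5640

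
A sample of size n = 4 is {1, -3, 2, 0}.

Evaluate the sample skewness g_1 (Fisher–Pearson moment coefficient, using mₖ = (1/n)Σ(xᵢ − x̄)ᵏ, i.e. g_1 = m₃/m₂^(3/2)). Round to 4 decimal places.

x̄ = (1 - 3 + 2 + 0) / 4 = 0.0000
deviations (xᵢ − x̄): 1.0000, -3.0000, 2.0000, 0.0000
Σ(xᵢ − x̄)² = 14.0000 ⇒ m₂ = 14.0000/4 = 3.50000
Σ(xᵢ − x̄)³ = -18.0000 ⇒ m₃ = -18.0000/4 = -4.50000
m₂^(3/2) = 3.50000^(1.5) = 6.54790
g_1 = m₃ / m₂^(3/2) = -4.50000 / 6.54790 ≈ -0.6872

-0.6872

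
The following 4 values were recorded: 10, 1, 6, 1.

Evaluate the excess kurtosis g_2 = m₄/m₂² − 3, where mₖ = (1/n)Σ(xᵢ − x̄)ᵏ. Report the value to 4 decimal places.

x̄ = 4.5000
Σ(xᵢ − x̄)² = 57.0000 ⇒ m₂ = 14.25000
Σ(xᵢ − x̄)⁴ = 1220.2500 ⇒ m₄ = 305.06250
m₂² = 203.06250
g_2 = m₄/m₂² − 3 = 1.50231 − 3 ≈ -1.4977

-1.4977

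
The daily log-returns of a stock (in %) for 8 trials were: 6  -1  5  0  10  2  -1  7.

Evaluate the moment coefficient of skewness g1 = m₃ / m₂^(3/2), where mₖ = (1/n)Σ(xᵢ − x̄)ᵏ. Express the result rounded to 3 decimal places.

0.238

x̄ = (6 - 1 + 5 + 0 + 10 + 2 - 1 + 7) / 8 = 3.5000
deviations (xᵢ − x̄): 2.5000, -4.5000, 1.5000, -3.5000, 6.5000, -1.5000, -4.5000, 3.5000
Σ(xᵢ − x̄)² = 118.0000 ⇒ m₂ = 118.0000/8 = 14.75000
Σ(xᵢ − x̄)³ = 108.0000 ⇒ m₃ = 108.0000/8 = 13.50000
m₂^(3/2) = 14.75000^(1.5) = 56.64845
g1 = m₃ / m₂^(3/2) = 13.50000 / 56.64845 ≈ 0.238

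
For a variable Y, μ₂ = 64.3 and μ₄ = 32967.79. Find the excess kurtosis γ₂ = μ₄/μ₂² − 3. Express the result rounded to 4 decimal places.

μ₂² = 64.3² = 4134.49000
μ₄/μ₂² = 32967.79 / 4134.49000 = 7.97385
γ₂ = 7.97385 − 3 ≈ 4.9738

4.9738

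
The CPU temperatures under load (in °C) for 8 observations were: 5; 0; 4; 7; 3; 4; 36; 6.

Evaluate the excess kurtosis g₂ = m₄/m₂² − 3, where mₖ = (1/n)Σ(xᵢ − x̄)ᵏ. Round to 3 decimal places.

x̄ = 8.1250
Σ(xᵢ − x̄)² = 918.8750 ⇒ m₂ = 114.85938
Σ(xᵢ − x̄)⁴ = 609497.6504 ⇒ m₄ = 76187.20630
m₂² = 13192.67603
g₂ = m₄/m₂² − 3 = 5.77496 − 3 ≈ 2.775

2.775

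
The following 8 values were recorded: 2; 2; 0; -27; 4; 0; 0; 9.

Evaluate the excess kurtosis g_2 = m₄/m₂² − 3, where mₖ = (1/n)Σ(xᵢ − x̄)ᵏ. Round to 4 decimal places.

x̄ = -1.2500
Σ(xᵢ − x̄)² = 821.5000 ⇒ m₂ = 102.68750
Σ(xᵢ − x̄)⁴ = 451680.1563 ⇒ m₄ = 56460.01953
m₂² = 10544.72266
g_2 = m₄/m₂² − 3 = 5.35434 − 3 ≈ 2.3543

2.3543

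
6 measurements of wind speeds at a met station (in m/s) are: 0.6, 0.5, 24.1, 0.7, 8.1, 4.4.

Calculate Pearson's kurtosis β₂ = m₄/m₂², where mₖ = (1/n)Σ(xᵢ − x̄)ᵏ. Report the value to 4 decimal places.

x̄ = 6.4000
Σ(xᵢ − x̄)² = 421.1200 ⇒ m₂ = 70.18667
Σ(xᵢ − x̄)⁴ = 101573.9620 ⇒ m₄ = 16928.99367
m₂² = 4926.16818
β₂ = m₄/m₂² = 16928.99367 / 4926.16818 ≈ 3.4365

3.4365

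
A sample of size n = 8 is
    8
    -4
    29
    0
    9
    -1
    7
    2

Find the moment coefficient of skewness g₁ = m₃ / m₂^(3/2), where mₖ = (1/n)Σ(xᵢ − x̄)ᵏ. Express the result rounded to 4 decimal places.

x̄ = (8 - 4 + 29 + 0 + 9 - 1 + 7 + 2) / 8 = 6.2500
deviations (xᵢ − x̄): 1.7500, -10.2500, 22.7500, -6.2500, 2.7500, -7.2500, 0.7500, -4.2500
Σ(xᵢ − x̄)² = 743.5000 ⇒ m₂ = 743.5000/8 = 92.93750
Σ(xᵢ − x̄)³ = 10022.2500 ⇒ m₃ = 10022.2500/8 = 1252.78125
m₂^(3/2) = 92.93750^(1.5) = 895.95558
g₁ = m₃ / m₂^(3/2) = 1252.78125 / 895.95558 ≈ 1.3983

1.3983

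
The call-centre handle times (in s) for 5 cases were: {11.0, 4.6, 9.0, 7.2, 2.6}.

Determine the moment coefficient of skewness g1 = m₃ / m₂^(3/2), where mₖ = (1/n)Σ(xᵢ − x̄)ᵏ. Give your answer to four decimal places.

-0.0795

x̄ = (11.0 + 4.6 + 9.0 + 7.2 + 2.6) / 5 = 6.8800
deviations (xᵢ − x̄): 4.1200, -2.2800, 2.1200, 0.3200, -4.2800
Σ(xᵢ − x̄)² = 45.0880 ⇒ m₂ = 45.0880/5 = 9.01760
Σ(xᵢ − x̄)³ = -10.7597 ⇒ m₃ = -10.7597/5 = -2.15194
m₂^(3/2) = 9.01760^(1.5) = 27.07924
g1 = m₃ / m₂^(3/2) = -2.15194 / 27.07924 ≈ -0.0795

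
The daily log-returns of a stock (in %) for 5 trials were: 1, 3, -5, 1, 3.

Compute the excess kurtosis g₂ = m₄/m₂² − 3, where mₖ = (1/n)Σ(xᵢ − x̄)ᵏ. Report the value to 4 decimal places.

x̄ = 0.6000
Σ(xᵢ − x̄)² = 43.2000 ⇒ m₂ = 8.64000
Σ(xᵢ − x̄)⁴ = 1049.8560 ⇒ m₄ = 209.97120
m₂² = 74.64960
g₂ = m₄/m₂² − 3 = 2.81276 − 3 ≈ -0.1872

-0.1872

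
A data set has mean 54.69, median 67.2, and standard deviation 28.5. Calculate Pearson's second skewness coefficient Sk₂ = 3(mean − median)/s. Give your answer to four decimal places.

-1.3168

Sk₂ = 3(54.69 − 67.2) / 28.5 = 3 × -12.5100 / 28.5
    = -37.5300 / 28.5 ≈ -1.3168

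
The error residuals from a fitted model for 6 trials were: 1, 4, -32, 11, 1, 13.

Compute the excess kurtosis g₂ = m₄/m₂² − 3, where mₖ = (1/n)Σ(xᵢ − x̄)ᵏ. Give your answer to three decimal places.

0.568

x̄ = -0.3333
Σ(xᵢ − x̄)² = 1331.3333 ⇒ m₂ = 221.88889
Σ(xᵢ − x̄)⁴ = 1054025.1111 ⇒ m₄ = 175670.85185
m₂² = 49234.67901
g₂ = m₄/m₂² − 3 = 3.56803 − 3 ≈ 0.568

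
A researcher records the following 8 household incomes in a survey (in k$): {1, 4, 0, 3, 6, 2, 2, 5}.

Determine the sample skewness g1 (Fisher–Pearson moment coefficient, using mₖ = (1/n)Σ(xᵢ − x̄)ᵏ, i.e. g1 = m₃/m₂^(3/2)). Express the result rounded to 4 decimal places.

0.1794

x̄ = (1 + 4 + 0 + 3 + 6 + 2 + 2 + 5) / 8 = 2.8750
deviations (xᵢ − x̄): -1.8750, 1.1250, -2.8750, 0.1250, 3.1250, -0.8750, -0.8750, 2.1250
Σ(xᵢ − x̄)² = 28.8750 ⇒ m₂ = 28.8750/8 = 3.60938
Σ(xᵢ − x̄)³ = 9.8438 ⇒ m₃ = 9.8438/8 = 1.23047
m₂^(3/2) = 3.60938^(1.5) = 6.85722
g1 = m₃ / m₂^(3/2) = 1.23047 / 6.85722 ≈ 0.1794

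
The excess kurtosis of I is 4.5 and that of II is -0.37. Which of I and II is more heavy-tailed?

Higher excess kurtosis ⇒ heavier tails relative to the normal distribution.
4.5 vs -0.37: the larger is 4.5, so I has heavier tails. (I is leptokurtic — heavier-than-normal tails; the other is platykurtic.)

I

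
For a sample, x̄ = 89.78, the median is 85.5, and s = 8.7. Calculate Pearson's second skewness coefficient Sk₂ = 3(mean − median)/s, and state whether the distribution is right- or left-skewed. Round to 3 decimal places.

1.476, right-skewed

Sk₂ = 3(89.78 − 85.5) / 8.7 = 3 × 4.2800 / 8.7
    = 12.8400 / 8.7 ≈ 1.476
Sk₂ > 0 ⇒ mean > median ⇒ right-skewed (positive skew).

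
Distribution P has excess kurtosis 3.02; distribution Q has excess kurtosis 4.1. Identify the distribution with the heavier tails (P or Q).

Higher excess kurtosis ⇒ heavier tails relative to the normal distribution.
3.02 vs 4.1: the larger is 4.1, so Q has heavier tails.

Q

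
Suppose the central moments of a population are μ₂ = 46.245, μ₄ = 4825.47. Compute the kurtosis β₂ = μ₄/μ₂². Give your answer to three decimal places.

μ₂² = 46.245² = 2138.60002
μ₄/μ₂² = 4825.47 / 2138.60002 = 2.25637
β₂ ≈ 2.256

2.256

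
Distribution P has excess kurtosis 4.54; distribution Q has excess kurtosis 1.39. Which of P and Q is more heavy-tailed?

P

Higher excess kurtosis ⇒ heavier tails relative to the normal distribution.
4.54 vs 1.39: the larger is 4.54, so P has heavier tails.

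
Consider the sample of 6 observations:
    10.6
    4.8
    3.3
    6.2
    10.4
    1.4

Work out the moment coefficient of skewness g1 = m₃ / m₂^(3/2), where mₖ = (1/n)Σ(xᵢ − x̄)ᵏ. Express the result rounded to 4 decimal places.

0.1624

x̄ = (10.6 + 4.8 + 3.3 + 6.2 + 10.4 + 1.4) / 6 = 6.1167
deviations (xᵢ − x̄): 4.4833, -1.3167, -2.8167, 0.0833, 4.2833, -4.7167
Σ(xᵢ − x̄)² = 70.3683 ⇒ m₂ = 70.3683/6 = 11.72806
Σ(xᵢ − x̄)³ = 39.1426 ⇒ m₃ = 39.1426/6 = 6.52376
m₂^(3/2) = 11.72806^(1.5) = 40.16419
g1 = m₃ / m₂^(3/2) = 6.52376 / 40.16419 ≈ 0.1624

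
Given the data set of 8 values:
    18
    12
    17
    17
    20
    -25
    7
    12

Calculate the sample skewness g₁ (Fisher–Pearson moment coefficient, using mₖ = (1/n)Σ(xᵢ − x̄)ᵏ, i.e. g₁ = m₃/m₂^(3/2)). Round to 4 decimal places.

x̄ = (18 + 12 + 17 + 17 + 20 - 25 + 7 + 12) / 8 = 9.7500
deviations (xᵢ − x̄): 8.2500, 2.2500, 7.2500, 7.2500, 10.2500, -34.7500, -2.7500, 2.2500
Σ(xᵢ − x̄)² = 1503.5000 ⇒ m₂ = 1503.5000/8 = 187.93750
Σ(xᵢ − x̄)³ = -39560.2500 ⇒ m₃ = -39560.2500/8 = -4945.03125
m₂^(3/2) = 187.93750^(1.5) = 2576.44080
g₁ = m₃ / m₂^(3/2) = -4945.03125 / 2576.44080 ≈ -1.9193

-1.9193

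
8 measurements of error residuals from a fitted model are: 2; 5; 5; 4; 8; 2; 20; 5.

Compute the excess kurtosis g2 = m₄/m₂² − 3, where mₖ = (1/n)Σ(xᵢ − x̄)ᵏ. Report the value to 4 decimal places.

x̄ = 6.3750
Σ(xᵢ − x̄)² = 237.8750 ⇒ m₂ = 29.73438
Σ(xᵢ − x̄)⁴ = 35244.6816 ⇒ m₄ = 4405.58521
m₂² = 884.13306
g2 = m₄/m₂² − 3 = 4.98294 − 3 ≈ 1.9829

1.9829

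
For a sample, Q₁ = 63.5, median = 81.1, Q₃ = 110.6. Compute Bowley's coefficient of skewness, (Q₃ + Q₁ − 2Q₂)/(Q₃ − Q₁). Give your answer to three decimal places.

numerator: Q₃ + Q₁ − 2Q₂ = 110.6 + 63.5 − 2×81.1 = 11.9000
denominator: Q₃ − Q₁ = 110.6 − 63.5 = 47.1000
Bowley skewness = 11.9000 / 47.1000 ≈ 0.253

0.253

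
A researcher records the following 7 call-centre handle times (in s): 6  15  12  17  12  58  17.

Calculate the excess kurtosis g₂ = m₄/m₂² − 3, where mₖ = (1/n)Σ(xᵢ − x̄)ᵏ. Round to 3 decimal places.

1.749

x̄ = 19.5714
Σ(xᵢ − x̄)² = 1809.7143 ⇒ m₂ = 258.53061
Σ(xᵢ − x̄)⁴ = 2221826.0875 ⇒ m₄ = 317403.72678
m₂² = 66838.07747
g₂ = m₄/m₂² − 3 = 4.74885 − 3 ≈ 1.749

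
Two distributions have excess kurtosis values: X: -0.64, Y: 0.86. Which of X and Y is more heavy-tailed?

Y

Higher excess kurtosis ⇒ heavier tails relative to the normal distribution.
-0.64 vs 0.86: the larger is 0.86, so Y has heavier tails. (Y is leptokurtic — heavier-than-normal tails; the other is platykurtic.)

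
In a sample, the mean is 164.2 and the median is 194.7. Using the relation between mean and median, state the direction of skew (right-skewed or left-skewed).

mean − median = 164.2 − 194.7 = -30.5
mean < median ⇒ the longer tail is on the left ⇒ left-skewed (negatively skewed).

left-skewed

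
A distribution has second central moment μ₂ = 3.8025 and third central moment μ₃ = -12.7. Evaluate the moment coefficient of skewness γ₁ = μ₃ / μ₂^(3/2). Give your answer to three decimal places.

-1.713

σ = √μ₂ = √3.8025 = 1.95000
σ³ = μ₂^(3/2) = 7.41488
γ₁ = μ₃/σ³ = -12.7 / 7.41488 ≈ -1.713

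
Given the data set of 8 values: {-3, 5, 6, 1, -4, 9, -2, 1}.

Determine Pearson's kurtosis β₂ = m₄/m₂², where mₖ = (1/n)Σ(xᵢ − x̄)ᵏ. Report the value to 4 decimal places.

x̄ = 1.6250
Σ(xᵢ − x̄)² = 151.8750 ⇒ m₂ = 18.98438
Σ(xᵢ − x̄)⁴ = 5086.1191 ⇒ m₄ = 635.76489
m₂² = 360.40649
β₂ = m₄/m₂² = 635.76489 / 360.40649 ≈ 1.7640

1.7640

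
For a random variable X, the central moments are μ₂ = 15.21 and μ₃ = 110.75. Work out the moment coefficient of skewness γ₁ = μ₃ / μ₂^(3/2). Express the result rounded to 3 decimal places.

1.867

σ = √μ₂ = √15.21 = 3.90000
σ³ = μ₂^(3/2) = 59.31900
γ₁ = μ₃/σ³ = 110.75 / 59.31900 ≈ 1.867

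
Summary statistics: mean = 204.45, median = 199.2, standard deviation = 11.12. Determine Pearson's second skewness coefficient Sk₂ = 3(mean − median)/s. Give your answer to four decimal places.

1.4164

Sk₂ = 3(204.45 − 199.2) / 11.12 = 3 × 5.2500 / 11.12
    = 15.7500 / 11.12 ≈ 1.4164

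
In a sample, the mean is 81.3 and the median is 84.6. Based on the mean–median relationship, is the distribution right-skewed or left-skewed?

mean − median = 81.3 − 84.6 = -3.3
mean < median ⇒ the longer tail is on the left ⇒ left-skewed (negatively skewed).

left-skewed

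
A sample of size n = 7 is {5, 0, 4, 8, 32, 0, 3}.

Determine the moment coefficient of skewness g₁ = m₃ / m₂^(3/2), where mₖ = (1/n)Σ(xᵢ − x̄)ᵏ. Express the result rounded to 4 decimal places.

x̄ = (5 + 0 + 4 + 8 + 32 + 0 + 3) / 7 = 7.4286
deviations (xᵢ − x̄): -2.4286, -7.4286, -3.4286, 0.5714, 24.5714, -7.4286, -4.4286
Σ(xᵢ − x̄)² = 751.7143 ⇒ m₂ = 751.7143/7 = 107.38776
Σ(xᵢ − x̄)³ = 13873.9592 ⇒ m₃ = 13873.9592/7 = 1981.99417
m₂^(3/2) = 107.38776^(1.5) = 1112.83851
g₁ = m₃ / m₂^(3/2) = 1981.99417 / 1112.83851 ≈ 1.7810

1.7810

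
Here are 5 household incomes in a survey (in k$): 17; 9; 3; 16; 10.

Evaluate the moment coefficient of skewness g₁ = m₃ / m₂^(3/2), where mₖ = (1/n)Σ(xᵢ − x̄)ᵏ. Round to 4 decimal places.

-0.2715

x̄ = (17 + 9 + 3 + 16 + 10) / 5 = 11.0000
deviations (xᵢ − x̄): 6.0000, -2.0000, -8.0000, 5.0000, -1.0000
Σ(xᵢ − x̄)² = 130.0000 ⇒ m₂ = 130.0000/5 = 26.00000
Σ(xᵢ − x̄)³ = -180.0000 ⇒ m₃ = -180.0000/5 = -36.00000
m₂^(3/2) = 26.00000^(1.5) = 132.57451
g₁ = m₃ / m₂^(3/2) = -36.00000 / 132.57451 ≈ -0.2715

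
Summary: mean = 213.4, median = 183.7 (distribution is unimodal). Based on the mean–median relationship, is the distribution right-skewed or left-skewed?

mean − median = 213.4 − 183.7 = 29.7
mean > median ⇒ the longer tail is on the right ⇒ right-skewed (positively skewed).

right-skewed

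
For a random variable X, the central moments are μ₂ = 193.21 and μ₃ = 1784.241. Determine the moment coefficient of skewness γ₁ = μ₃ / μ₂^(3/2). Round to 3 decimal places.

0.664

σ = √μ₂ = √193.21 = 13.90000
σ³ = μ₂^(3/2) = 2685.61900
γ₁ = μ₃/σ³ = 1784.241 / 2685.61900 ≈ 0.664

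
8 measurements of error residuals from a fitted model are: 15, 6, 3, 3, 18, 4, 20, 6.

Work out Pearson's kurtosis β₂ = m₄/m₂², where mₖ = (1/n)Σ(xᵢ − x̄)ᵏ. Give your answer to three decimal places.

x̄ = 9.3750
Σ(xᵢ − x̄)² = 351.8750 ⇒ m₂ = 43.98438
Σ(xᵢ − x̄)⁴ = 23676.8691 ⇒ m₄ = 2959.60864
m₂² = 1934.62524
β₂ = m₄/m₂² = 2959.60864 / 1934.62524 ≈ 1.530

1.530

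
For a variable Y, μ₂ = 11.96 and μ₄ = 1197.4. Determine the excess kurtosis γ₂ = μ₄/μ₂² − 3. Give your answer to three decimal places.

μ₂² = 11.96² = 143.04160
μ₄/μ₂² = 1197.4 / 143.04160 = 8.37099
γ₂ = 8.37099 − 3 ≈ 5.371

5.371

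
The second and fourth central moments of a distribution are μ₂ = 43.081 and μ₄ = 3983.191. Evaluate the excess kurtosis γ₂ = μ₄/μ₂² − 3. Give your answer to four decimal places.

-0.8539

μ₂² = 43.081² = 1855.97256
μ₄/μ₂² = 3983.191 / 1855.97256 = 2.14615
γ₂ = 2.14615 − 3 ≈ -0.8539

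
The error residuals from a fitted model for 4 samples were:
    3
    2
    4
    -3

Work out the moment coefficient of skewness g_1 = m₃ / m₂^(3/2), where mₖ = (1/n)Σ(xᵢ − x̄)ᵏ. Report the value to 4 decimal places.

-0.9221

x̄ = (3 + 2 + 4 - 3) / 4 = 1.5000
deviations (xᵢ − x̄): 1.5000, 0.5000, 2.5000, -4.5000
Σ(xᵢ − x̄)² = 29.0000 ⇒ m₂ = 29.0000/4 = 7.25000
Σ(xᵢ − x̄)³ = -72.0000 ⇒ m₃ = -72.0000/4 = -18.00000
m₂^(3/2) = 7.25000^(1.5) = 19.52122
g_1 = m₃ / m₂^(3/2) = -18.00000 / 19.52122 ≈ -0.9221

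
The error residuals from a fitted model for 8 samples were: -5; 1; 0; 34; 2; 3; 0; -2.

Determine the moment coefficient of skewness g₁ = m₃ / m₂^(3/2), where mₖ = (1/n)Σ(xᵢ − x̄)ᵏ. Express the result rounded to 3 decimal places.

x̄ = (-5 + 1 + 0 + 34 + 2 + 3 + 0 - 2) / 8 = 4.1250
deviations (xᵢ − x̄): -9.1250, -3.1250, -4.1250, 29.8750, -2.1250, -1.1250, -4.1250, -6.1250
Σ(xᵢ − x̄)² = 1062.8750 ⇒ m₂ = 1062.8750/8 = 132.85938
Σ(xᵢ − x̄)³ = 25492.4063 ⇒ m₃ = 25492.4063/8 = 3186.55078
m₂^(3/2) = 132.85938^(1.5) = 1531.39882
g₁ = m₃ / m₂^(3/2) = 3186.55078 / 1531.39882 ≈ 2.081

2.081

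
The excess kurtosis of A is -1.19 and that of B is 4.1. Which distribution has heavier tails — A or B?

B

Higher excess kurtosis ⇒ heavier tails relative to the normal distribution.
-1.19 vs 4.1: the larger is 4.1, so B has heavier tails. (B is leptokurtic — heavier-than-normal tails; the other is platykurtic.)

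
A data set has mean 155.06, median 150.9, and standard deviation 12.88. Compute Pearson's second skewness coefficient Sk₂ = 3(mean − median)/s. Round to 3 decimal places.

0.969

Sk₂ = 3(155.06 − 150.9) / 12.88 = 3 × 4.1600 / 12.88
    = 12.4800 / 12.88 ≈ 0.969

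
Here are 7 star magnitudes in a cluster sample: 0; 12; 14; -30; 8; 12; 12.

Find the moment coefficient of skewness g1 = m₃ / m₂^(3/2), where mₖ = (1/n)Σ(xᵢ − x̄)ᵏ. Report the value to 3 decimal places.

-1.709

x̄ = (0 + 12 + 14 - 30 + 8 + 12 + 12) / 7 = 4.0000
deviations (xᵢ − x̄): -4.0000, 8.0000, 10.0000, -34.0000, 4.0000, 8.0000, 8.0000
Σ(xᵢ − x̄)² = 1480.0000 ⇒ m₂ = 1480.0000/7 = 211.42857
Σ(xᵢ − x̄)³ = -36768.0000 ⇒ m₃ = -36768.0000/7 = -5252.57143
m₂^(3/2) = 211.42857^(1.5) = 3074.29482
g1 = m₃ / m₂^(3/2) = -5252.57143 / 3074.29482 ≈ -1.709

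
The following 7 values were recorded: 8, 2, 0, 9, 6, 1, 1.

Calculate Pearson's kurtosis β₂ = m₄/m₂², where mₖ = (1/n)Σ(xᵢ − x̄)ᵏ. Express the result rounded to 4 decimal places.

1.4088

x̄ = 3.8571
Σ(xᵢ − x̄)² = 82.8571 ⇒ m₂ = 11.83673
Σ(xᵢ − x̄)⁴ = 1381.7259 ⇒ m₄ = 197.38942
m₂² = 140.10829
β₂ = m₄/m₂² = 197.38942 / 140.10829 ≈ 1.4088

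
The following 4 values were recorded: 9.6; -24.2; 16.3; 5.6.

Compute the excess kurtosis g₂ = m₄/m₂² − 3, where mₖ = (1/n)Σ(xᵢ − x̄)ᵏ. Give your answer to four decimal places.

x̄ = 1.8250
Σ(xᵢ − x̄)² = 961.5275 ⇒ m₂ = 240.38188
Σ(xᵢ − x̄)⁴ = 506494.4825 ⇒ m₄ = 126623.62063
m₂² = 57783.44583
g₂ = m₄/m₂² − 3 = 2.19135 − 3 ≈ -0.8087

-0.8087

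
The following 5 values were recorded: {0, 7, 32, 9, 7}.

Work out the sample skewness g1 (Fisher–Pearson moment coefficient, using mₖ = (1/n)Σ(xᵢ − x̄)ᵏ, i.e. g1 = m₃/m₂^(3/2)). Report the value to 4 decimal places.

x̄ = (0 + 7 + 32 + 9 + 7) / 5 = 11.0000
deviations (xᵢ − x̄): -11.0000, -4.0000, 21.0000, -2.0000, -4.0000
Σ(xᵢ − x̄)² = 598.0000 ⇒ m₂ = 598.0000/5 = 119.60000
Σ(xᵢ − x̄)³ = 7794.0000 ⇒ m₃ = 7794.0000/5 = 1558.80000
m₂^(3/2) = 119.60000^(1.5) = 1307.96695
g1 = m₃ / m₂^(3/2) = 1558.80000 / 1307.96695 ≈ 1.1918

1.1918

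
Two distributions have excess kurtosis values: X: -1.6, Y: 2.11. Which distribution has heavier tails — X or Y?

Higher excess kurtosis ⇒ heavier tails relative to the normal distribution.
-1.6 vs 2.11: the larger is 2.11, so Y has heavier tails. (Y is leptokurtic — heavier-than-normal tails; the other is platykurtic.)

Y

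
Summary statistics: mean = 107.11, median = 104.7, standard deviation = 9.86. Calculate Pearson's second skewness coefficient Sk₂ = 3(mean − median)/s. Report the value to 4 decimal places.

Sk₂ = 3(107.11 − 104.7) / 9.86 = 3 × 2.4100 / 9.86
    = 7.2300 / 9.86 ≈ 0.7333

0.7333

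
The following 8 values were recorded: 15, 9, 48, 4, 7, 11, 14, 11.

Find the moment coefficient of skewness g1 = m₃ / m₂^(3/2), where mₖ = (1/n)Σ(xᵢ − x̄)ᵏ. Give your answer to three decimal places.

x̄ = (15 + 9 + 48 + 4 + 7 + 11 + 14 + 11) / 8 = 14.8750
deviations (xᵢ − x̄): 0.1250, -5.8750, 33.1250, -10.8750, -7.8750, -3.8750, -0.8750, -3.8750
Σ(xᵢ − x̄)² = 1342.8750 ⇒ m₂ = 1342.8750/8 = 167.85938
Σ(xᵢ − x̄)³ = 34252.5938 ⇒ m₃ = 34252.5938/8 = 4281.57422
m₂^(3/2) = 167.85938^(1.5) = 2174.79538
g1 = m₃ / m₂^(3/2) = 4281.57422 / 2174.79538 ≈ 1.969

1.969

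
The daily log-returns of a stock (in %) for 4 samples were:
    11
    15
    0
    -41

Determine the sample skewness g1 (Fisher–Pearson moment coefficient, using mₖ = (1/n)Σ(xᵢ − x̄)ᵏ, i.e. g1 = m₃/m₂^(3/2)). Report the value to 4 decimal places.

x̄ = (11 + 15 + 0 - 41) / 4 = -3.7500
deviations (xᵢ − x̄): 14.7500, 18.7500, 3.7500, -37.2500
Σ(xᵢ − x̄)² = 1970.7500 ⇒ m₂ = 1970.7500/4 = 492.68750
Σ(xᵢ − x̄)³ = -41833.1250 ⇒ m₃ = -41833.1250/4 = -10458.28125
m₂^(3/2) = 492.68750^(1.5) = 10935.97014
g1 = m₃ / m₂^(3/2) = -10458.28125 / 10935.97014 ≈ -0.9563

-0.9563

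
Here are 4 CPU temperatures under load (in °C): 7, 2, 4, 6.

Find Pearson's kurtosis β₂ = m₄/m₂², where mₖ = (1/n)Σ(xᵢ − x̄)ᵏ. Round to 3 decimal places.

1.573

x̄ = 4.7500
Σ(xᵢ − x̄)² = 14.7500 ⇒ m₂ = 3.68750
Σ(xᵢ − x̄)⁴ = 85.5781 ⇒ m₄ = 21.39453
m₂² = 13.59766
β₂ = m₄/m₂² = 21.39453 / 13.59766 ≈ 1.573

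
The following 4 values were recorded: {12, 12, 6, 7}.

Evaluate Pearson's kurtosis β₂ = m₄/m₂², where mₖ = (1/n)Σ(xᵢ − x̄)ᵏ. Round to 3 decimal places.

1.064

x̄ = 9.2500
Σ(xᵢ − x̄)² = 30.7500 ⇒ m₂ = 7.68750
Σ(xᵢ − x̄)⁴ = 251.5781 ⇒ m₄ = 62.89453
m₂² = 59.09766
β₂ = m₄/m₂² = 62.89453 / 59.09766 ≈ 1.064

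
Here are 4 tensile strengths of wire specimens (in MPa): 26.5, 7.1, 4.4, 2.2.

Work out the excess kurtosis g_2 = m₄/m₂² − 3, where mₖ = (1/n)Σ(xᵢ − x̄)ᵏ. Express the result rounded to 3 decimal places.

-0.752

x̄ = 10.0500
Σ(xᵢ − x̄)² = 372.8500 ⇒ m₂ = 93.21250
Σ(xᵢ − x̄)⁴ = 78117.8250 ⇒ m₄ = 19529.45626
m₂² = 8688.57016
g_2 = m₄/m₂² − 3 = 2.24772 − 3 ≈ -0.752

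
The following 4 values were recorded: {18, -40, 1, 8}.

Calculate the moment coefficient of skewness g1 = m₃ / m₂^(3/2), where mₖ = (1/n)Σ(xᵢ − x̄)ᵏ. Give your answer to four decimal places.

-0.8973

x̄ = (18 - 40 + 1 + 8) / 4 = -3.2500
deviations (xᵢ − x̄): 21.2500, -36.7500, 4.2500, 11.2500
Σ(xᵢ − x̄)² = 1946.7500 ⇒ m₂ = 1946.7500/4 = 486.68750
Σ(xᵢ − x̄)³ = -38536.8750 ⇒ m₃ = -38536.8750/4 = -9634.21875
m₂^(3/2) = 486.68750^(1.5) = 10736.81050
g1 = m₃ / m₂^(3/2) = -9634.21875 / 10736.81050 ≈ -0.8973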